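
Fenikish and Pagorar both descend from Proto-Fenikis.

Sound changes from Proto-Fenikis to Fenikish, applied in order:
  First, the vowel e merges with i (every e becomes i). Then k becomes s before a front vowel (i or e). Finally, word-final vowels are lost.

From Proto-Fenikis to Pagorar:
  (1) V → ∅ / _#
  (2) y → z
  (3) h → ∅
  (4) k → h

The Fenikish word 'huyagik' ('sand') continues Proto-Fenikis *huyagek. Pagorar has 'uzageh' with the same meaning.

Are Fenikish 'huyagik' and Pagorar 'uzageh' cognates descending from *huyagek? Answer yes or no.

Derive the expected Pagorar reflex of *huyagek:
Pagorar: start from *huyagek.
  rule 1: no change — huyagek
  rule 2 (unconditioned shift): huyagek → huzagek
  rule 3 (h-loss): huzagek → uzagek
  rule 4 (unconditioned shift): uzagek → uzageh
  ⇒ Pagorar uzageh
Pagorar 'uzageh' matches the regular reflex exactly, so the pair is cognate.

yes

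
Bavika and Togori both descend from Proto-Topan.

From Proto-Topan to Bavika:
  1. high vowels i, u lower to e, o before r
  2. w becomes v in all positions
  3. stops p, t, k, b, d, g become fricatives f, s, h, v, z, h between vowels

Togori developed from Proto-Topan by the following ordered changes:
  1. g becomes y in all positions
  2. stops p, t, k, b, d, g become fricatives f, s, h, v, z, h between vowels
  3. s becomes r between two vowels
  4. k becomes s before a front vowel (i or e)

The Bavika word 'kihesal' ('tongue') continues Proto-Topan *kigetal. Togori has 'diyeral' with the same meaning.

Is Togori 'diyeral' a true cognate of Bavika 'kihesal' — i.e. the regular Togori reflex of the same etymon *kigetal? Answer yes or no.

Derive the expected Togori reflex of *kigetal:
Togori: start from *kigetal.
  rule 1 (unconditioned shift): kigetal → kiyetal
  rule 2 (intervocalic lenition): kiyetal → kiyesal
  rule 3 (rhotacism): kiyesal → kiyeral
  rule 4 (palatalisation): kiyeral → siyeral
  ⇒ Togori siyeral
The regular Togori reflex would be 'siyeral', but the attested form is 'diyeral'. The correspondence is irregular, so they are not cognates (the Togori form has a different source).

no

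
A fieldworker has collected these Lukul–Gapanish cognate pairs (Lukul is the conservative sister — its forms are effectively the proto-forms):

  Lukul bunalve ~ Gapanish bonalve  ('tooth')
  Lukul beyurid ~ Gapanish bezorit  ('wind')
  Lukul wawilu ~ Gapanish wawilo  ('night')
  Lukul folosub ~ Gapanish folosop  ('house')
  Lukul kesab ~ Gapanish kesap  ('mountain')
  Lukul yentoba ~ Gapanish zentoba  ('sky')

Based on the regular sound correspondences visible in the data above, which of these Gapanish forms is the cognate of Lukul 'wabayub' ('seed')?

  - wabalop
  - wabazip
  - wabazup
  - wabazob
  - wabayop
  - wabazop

wabazop

beyurid ~ bezorit — Lukul y corresponds to Gapanish z between vowels (before a back vowel).
folosub ~ folosop — Lukul u corresponds to Gapanish o after a consonant, before a labial obstruent.
folosub ~ folosop, kesab ~ kesap — Lukul b corresponds to Gapanish p word-finally.
Applying these to Lukul 'wabayub':
  wabayub → wabazub   (y→z between vowels (before a back vowel))
  wabazub → wabazob   (u→o after a consonant, before a labial obstruent)
  wabazob → wabazop   (b→p word-finally)
So the Gapanish cognate is 'wabazop'.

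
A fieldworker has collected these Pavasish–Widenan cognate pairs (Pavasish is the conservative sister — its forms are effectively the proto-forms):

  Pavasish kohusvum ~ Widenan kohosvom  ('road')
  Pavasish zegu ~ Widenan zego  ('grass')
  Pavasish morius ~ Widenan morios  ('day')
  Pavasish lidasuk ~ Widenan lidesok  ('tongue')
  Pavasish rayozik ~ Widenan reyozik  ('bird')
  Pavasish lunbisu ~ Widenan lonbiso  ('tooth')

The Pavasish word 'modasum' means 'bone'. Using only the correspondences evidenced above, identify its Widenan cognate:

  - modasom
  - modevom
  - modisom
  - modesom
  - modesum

modesom

lidasuk ~ lidesok, rayozik ~ reyozik — Pavasish a corresponds to Widenan e after a consonant, before a consonant other than r, m, n, p, b, f, v.
kohusvum ~ kohosvom — Pavasish u corresponds to Widenan o after a consonant, before a nasal.
Applying these to Pavasish 'modasum':
  modasum → modesum   (a→e after a consonant, before a consonant other than r, m, n, p, b, f, v)
  modesum → modesom   (u→o after a consonant, before a nasal)
So the Widenan cognate is 'modesom'.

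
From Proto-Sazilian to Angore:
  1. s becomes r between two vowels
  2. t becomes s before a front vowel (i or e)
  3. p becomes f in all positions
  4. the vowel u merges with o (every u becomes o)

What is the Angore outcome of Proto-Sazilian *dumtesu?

domsero

Angore: *dumtesu
  dumtesu → dumteru   [rhotacism]
  dumteru → dumseru   [palatalisation]
  dumseru (rule 3 does not apply)
  dumseru → domsero   [vowel merger]
  giving Angore domsero.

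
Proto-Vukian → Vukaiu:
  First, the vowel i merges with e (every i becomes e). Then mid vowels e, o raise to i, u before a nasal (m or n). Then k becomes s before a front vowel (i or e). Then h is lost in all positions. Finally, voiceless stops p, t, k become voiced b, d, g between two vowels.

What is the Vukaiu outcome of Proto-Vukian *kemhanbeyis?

simanbeyes

Vukaiu: *kemhanbeyis
  kemhanbeyis → kemhanbeyes   [vowel merger]
  kemhanbeyes → kimhanbeyes   [pre-nasal raising]
  kimhanbeyes → simhanbeyes   [palatalisation]
  simhanbeyes → simanbeyes   [h-loss]
  simanbeyes (rule 5 does not apply)
  giving Vukaiu simanbeyes.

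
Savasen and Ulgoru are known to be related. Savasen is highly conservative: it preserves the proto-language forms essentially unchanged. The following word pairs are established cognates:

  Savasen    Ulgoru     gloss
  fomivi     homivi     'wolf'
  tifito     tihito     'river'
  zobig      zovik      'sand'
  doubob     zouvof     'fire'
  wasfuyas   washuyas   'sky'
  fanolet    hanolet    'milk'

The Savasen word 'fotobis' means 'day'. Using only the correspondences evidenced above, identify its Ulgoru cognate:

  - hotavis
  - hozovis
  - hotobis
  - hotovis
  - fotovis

fomivi ~ homivi — Savasen f corresponds to Ulgoru h word-initially before a back vowel.
zobig ~ zovik — Savasen b corresponds to Ulgoru v between vowels (before a front vowel).
Applying these to Savasen 'fotobis':
  fotobis → hotobis   (f→h word-initially before a back vowel)
  hotobis → hotovis   (b→v between vowels (before a front vowel))
So the Ulgoru cognate is 'hotovis'.

hotovis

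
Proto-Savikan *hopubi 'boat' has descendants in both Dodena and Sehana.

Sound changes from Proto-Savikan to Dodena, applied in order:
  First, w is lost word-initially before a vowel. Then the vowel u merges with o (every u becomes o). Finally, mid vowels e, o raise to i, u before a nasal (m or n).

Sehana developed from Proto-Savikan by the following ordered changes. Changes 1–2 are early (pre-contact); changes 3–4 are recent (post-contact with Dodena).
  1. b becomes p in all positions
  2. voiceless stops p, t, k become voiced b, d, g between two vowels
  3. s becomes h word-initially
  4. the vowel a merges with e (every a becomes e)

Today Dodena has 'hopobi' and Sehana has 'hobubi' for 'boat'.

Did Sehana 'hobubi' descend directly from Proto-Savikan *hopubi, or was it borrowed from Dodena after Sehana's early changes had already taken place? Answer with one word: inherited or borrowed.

If inherited, *hopubi would pass through all of Sehana's changes:
Sehana: start from *hopubi.
  rule 1 (unconditioned shift): hopubi → hopupi
  rule 2 (intervocalic voicing): hopupi → hobubi
  rule 3: no change — hobubi
  rule 4: no change — hobubi
  ⇒ Sehana hobubi
If borrowed from Dodena 'hopobi' after the early changes, it would undergo only the recent ones:
  rule 3 (debuccalisation): no change (hopobi)
  rule 4 (vowel merger): no change (hopobi)
  ⇒ as a loan: hopobi
Sehana 'hobubi' matches the inherited outcome exactly, so it is an inherited cognate, not a loan.

inherited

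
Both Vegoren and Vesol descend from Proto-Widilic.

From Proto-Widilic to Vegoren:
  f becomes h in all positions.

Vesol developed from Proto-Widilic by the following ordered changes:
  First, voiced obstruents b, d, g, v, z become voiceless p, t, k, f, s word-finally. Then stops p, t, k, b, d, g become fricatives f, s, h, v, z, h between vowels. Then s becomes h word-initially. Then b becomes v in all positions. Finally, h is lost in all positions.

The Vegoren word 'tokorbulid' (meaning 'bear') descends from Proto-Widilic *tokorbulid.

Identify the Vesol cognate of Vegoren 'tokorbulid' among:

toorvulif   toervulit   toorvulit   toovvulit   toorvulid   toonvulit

toorvulit

Vesol: *tokorbulid
  tokorbulid → tokorbulit   [final devoicing]
  tokorbulit → tohorbulit   [intervocalic lenition]
  tohorbulit (rule 3 does not apply)
  tohorbulit → tohorvulit   [unconditioned shift]
  tohorvulit → toorvulit   [h-loss]
  giving Vesol toorvulit.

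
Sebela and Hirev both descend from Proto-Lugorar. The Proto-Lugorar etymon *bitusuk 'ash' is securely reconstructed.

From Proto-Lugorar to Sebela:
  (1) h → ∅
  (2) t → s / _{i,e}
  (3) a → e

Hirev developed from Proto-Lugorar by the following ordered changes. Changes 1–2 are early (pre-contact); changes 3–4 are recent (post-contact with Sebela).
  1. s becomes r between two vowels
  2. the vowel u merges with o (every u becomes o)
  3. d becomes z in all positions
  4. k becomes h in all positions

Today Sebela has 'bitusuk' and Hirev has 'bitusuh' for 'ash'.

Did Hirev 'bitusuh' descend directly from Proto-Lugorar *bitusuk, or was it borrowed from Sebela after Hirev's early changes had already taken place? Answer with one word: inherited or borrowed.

borrowed

If inherited, *bitusuk would pass through all of Hirev's changes:
Hirev: *bitusuk > bituruk > bitorok > bitoroh  (by rhotacism, vowel merger, unconditioned shift)
If borrowed from Sebela 'bitusuk' after the early changes, it would undergo only the recent ones:
  rule 3 (unconditioned shift): no change (bitusuk)
  rule 4 (unconditioned shift): bitusuk → bitusuh
  ⇒ as a loan: bitusuh
Hirev 'bitusuh' matches the loan outcome 'bitusuh', not the inherited 'bitoroh' — it skipped the early Hirev changes, so it was borrowed from Sebela.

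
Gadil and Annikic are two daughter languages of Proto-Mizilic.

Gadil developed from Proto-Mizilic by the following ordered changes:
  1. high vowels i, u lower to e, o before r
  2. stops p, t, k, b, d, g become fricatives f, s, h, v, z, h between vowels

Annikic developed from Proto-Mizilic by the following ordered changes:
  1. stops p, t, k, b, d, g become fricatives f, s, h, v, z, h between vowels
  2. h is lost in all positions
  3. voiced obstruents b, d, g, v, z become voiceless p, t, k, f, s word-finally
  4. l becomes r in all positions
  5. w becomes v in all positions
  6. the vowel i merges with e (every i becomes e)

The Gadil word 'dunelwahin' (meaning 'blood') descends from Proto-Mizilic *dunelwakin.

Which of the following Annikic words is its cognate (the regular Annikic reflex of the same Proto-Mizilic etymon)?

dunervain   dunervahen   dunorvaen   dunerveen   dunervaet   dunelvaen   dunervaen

Annikic: start from *dunelwakin.
  rule 1 (intervocalic lenition): dunelwakin → dunelwahin
  rule 2 (h-loss): dunelwahin → dunelwain
  rule 3: no change — dunelwain
  rule 4 (unconditioned shift): dunelwain → dunerwain
  rule 5 (unconditioned shift): dunerwain → dunervain
  rule 6 (vowel merger): dunervain → dunervaen
  ⇒ Annikic dunervaen
The other candidates each miss or misapply at least one Annikic change.

dunervaen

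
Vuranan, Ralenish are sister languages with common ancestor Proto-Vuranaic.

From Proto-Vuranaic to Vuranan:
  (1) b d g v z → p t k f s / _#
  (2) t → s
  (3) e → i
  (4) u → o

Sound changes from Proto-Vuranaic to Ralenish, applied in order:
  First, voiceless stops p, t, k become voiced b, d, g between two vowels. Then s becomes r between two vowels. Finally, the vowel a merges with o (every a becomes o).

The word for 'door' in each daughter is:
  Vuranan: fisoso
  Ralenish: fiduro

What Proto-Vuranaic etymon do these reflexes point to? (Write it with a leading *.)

*fituso

Position 5: Vuranan has s, Ralenish has r. Taking the neighbouring segments as reconstructed: Vuranan s could go back to *t or *s; Ralenish r could go back to *s or *r — the one source consistent with every daughter is *s.
Position 4: Vuranan has o, Ralenish has u. Ralenish preserves u here (none of its changes turn any other segment into u), so the proto-segment is *u.
Verify the candidate proto-form against each daughter:
Vuranan: *fituso
  fituso (rule 1 does not apply)
  fituso → fisuso   [unconditioned shift]
  fisuso (rule 3 does not apply)
  fisuso → fisoso   [vowel merger]
  giving Vuranan fisoso.
Ralenish: *fituso > fiduso > fiduro  (by intervocalic voicing, rhotacism)
No other proto-form is consistent with every reflex, so the reconstruction is *fituso.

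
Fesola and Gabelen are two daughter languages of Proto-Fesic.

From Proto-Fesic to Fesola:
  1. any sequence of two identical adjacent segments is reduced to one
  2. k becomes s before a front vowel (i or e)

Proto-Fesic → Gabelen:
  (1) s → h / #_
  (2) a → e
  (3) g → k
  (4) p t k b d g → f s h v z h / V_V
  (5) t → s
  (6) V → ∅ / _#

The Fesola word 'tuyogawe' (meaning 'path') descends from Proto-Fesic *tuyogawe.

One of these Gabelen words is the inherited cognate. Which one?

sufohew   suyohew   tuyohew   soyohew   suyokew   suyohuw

suyohew

Gabelen: *tuyogawe
  tuyogawe (rule 1 does not apply)
  tuyogawe → tuyogewe   [vowel merger]
  tuyogewe → tuyokewe   [unconditioned shift]
  tuyokewe → tuyohewe   [intervocalic lenition]
  tuyohewe → suyohewe   [unconditioned shift]
  suyohewe → suyohew   [apocope]
  giving Gabelen suyohew.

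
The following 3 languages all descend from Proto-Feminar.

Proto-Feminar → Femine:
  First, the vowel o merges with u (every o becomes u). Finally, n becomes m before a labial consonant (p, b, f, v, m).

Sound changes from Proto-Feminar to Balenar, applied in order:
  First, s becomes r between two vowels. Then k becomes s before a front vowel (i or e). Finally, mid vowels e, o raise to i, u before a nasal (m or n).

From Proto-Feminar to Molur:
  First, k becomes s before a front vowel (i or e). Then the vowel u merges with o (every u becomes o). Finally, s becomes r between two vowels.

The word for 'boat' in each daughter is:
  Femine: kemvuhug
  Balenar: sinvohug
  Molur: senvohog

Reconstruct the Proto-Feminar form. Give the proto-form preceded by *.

*kenvohug

Position 7: Femine has u, Balenar has u, Molur has o. Taking the neighbouring segments as reconstructed: Femine u could go back to *o or *u; Balenar u can only go back to *u; Molur o could go back to *o or *u — the one source consistent with every daughter is *u.
Position 5: Femine has u, Balenar has o, Molur has o. Balenar preserves o here (none of its changes turn any other segment into o), so the proto-segment is *o.
Position 1: Femine has k, Balenar has s, Molur has s. Femine preserves k here (none of its changes turn any other segment into k), so the proto-segment is *k.
Verify the candidate proto-form against each daughter:
Femine: *kenvohug > kenvuhug > kemvuhug  (by vowel merger, nasal place assimilation)
Balenar: *kenvohug > senvohug > sinvohug  (by palatalisation, pre-nasal raising)
Molur: start from *kenvohug.
  rule 1 (palatalisation): kenvohug → senvohug
  rule 2 (vowel merger): senvohug → senvohog
  rule 3: no change — senvohog
  ⇒ Molur senvohog
No other proto-form is consistent with every reflex, so the reconstruction is *kenvohug.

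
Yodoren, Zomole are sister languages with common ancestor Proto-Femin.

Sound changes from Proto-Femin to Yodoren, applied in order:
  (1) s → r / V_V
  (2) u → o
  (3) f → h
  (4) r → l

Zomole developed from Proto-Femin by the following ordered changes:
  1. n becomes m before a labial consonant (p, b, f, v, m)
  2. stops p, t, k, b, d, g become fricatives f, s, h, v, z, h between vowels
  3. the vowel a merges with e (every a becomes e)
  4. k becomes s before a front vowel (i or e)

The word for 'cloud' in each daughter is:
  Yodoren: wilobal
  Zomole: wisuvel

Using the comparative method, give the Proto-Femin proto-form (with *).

Position 5: Yodoren has b, Zomole has v. Yodoren preserves b here (none of its changes turn any other segment into b), so the proto-segment is *b.
Position 4: Yodoren has o, Zomole has u. Zomole preserves u here (none of its changes turn any other segment into u), so the proto-segment is *u.
Verify the candidate proto-form against each daughter:
Yodoren: start from *wisubal.
  rule 1 (rhotacism): wisubal → wirubal
  rule 2 (vowel merger): wirubal → wirobal
  rule 3: no change — wirobal
  rule 4 (unconditioned shift): wirobal → wilobal
  ⇒ Yodoren wilobal
Zomole: *wisubal
  wisubal (rule 1 does not apply)
  wisubal → wisuval   [intervocalic lenition]
  wisuval → wisuvel   [vowel merger]
  wisuvel (rule 4 does not apply)
  giving Zomole wisuvel.
No other proto-form is consistent with every reflex, so the reconstruction is *wisubal.

*wisubal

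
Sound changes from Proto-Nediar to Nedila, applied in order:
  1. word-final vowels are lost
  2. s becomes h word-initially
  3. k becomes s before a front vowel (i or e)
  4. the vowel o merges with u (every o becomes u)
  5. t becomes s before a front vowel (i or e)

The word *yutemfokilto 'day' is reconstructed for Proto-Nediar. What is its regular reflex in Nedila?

yusemfusilt

Nedila: start from *yutemfokilto.
  rule 1 (apocope): yutemfokilto → yutemfokilt
  rule 2: no change — yutemfokilt
  rule 3 (palatalisation): yutemfokilt → yutemfosilt
  rule 4 (vowel merger): yutemfosilt → yutemfusilt
  rule 5 (palatalisation): yutemfusilt → yusemfusilt
  ⇒ Nedila yusemfusilt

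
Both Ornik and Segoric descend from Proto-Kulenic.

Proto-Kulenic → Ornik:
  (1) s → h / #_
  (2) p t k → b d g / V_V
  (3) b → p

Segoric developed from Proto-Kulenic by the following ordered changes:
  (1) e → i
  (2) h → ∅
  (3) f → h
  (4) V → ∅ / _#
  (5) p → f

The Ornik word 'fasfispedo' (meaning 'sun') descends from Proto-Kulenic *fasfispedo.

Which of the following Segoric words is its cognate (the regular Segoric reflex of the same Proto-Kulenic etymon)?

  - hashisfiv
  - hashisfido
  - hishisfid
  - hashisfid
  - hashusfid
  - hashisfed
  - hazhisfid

hashisfid

Segoric: *fasfispedo
  fasfispedo → fasfispido   [vowel merger]
  fasfispido (rule 2 does not apply)
  fasfispido → hashispido   [unconditioned shift]
  hashispido → hashispid   [apocope]
  hashispid → hashisfid   [unconditioned shift]
  giving Segoric hashisfid.
Among the options, 'hashisfid' alone shows every Segoric change applied in order.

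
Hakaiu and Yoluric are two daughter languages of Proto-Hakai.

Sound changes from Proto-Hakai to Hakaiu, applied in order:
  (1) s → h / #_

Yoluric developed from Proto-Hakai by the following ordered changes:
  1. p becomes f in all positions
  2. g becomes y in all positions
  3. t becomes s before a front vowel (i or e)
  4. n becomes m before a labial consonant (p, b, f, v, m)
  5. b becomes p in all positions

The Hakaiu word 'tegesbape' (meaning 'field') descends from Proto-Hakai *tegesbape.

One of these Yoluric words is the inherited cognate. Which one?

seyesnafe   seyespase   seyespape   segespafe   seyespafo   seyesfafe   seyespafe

Yoluric: *tegesbape
  tegesbape → tegesbafe   [unconditioned shift]
  tegesbafe → teyesbafe   [unconditioned shift]
  teyesbafe → seyesbafe   [palatalisation]
  seyesbafe (rule 4 does not apply)
  seyesbafe → seyespafe   [unconditioned shift]
  giving Yoluric seyespafe.

seyespafe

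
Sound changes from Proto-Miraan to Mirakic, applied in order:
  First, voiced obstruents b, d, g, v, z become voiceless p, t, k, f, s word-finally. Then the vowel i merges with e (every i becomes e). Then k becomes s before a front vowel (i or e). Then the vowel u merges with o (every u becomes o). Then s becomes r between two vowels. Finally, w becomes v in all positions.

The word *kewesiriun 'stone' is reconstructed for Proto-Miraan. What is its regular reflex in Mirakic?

severereon

Mirakic: start from *kewesiriun.
  rule 1: no change — kewesiriun
  rule 2 (vowel merger): kewesiriun → kewesereun
  rule 3 (palatalisation): kewesereun → sewesereun
  rule 4 (vowel merger): sewesereun → sewesereon
  rule 5 (rhotacism): sewesereon → sewerereon
  rule 6 (unconditioned shift): sewerereon → severereon
  ⇒ Mirakic severereon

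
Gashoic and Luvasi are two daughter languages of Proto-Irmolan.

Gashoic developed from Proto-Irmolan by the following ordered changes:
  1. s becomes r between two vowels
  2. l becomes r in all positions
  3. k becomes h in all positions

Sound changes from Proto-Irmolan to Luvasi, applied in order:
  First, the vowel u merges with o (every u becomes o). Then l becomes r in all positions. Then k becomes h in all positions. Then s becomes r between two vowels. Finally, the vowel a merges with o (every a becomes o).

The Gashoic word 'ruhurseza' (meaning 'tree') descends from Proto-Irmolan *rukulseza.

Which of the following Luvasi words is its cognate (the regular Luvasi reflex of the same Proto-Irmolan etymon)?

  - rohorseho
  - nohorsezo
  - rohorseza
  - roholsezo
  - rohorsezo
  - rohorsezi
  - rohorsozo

rohorsezo

Luvasi: *rukulseza
  rukulseza → rokolseza   [vowel merger]
  rokolseza → rokorseza   [unconditioned shift]
  rokorseza → rohorseza   [unconditioned shift]
  rohorseza (rule 4 does not apply)
  rohorseza → rohorsezo   [vowel merger]
  giving Luvasi rohorsezo.
The other candidates each miss or misapply at least one Luvasi change.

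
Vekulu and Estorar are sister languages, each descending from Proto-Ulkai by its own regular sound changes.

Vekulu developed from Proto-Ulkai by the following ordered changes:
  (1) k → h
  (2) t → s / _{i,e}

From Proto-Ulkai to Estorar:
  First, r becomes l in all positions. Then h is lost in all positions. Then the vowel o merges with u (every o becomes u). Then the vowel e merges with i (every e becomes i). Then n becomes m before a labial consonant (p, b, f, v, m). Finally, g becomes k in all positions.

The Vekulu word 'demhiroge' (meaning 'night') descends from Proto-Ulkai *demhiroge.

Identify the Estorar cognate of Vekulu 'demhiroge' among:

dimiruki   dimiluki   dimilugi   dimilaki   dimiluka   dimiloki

Estorar: *demhiroge
  demhiroge → demhiloge   [unconditioned shift]
  demhiloge → demiloge   [h-loss]
  demiloge → demiluge   [vowel merger]
  demiluge → dimilugi   [vowel merger]
  dimilugi (rule 5 does not apply)
  dimilugi → dimiluki   [unconditioned shift]
  giving Estorar dimiluki.
Only 'dimiluki' matches the regular Estorar development of *demhiroge.

dimiluki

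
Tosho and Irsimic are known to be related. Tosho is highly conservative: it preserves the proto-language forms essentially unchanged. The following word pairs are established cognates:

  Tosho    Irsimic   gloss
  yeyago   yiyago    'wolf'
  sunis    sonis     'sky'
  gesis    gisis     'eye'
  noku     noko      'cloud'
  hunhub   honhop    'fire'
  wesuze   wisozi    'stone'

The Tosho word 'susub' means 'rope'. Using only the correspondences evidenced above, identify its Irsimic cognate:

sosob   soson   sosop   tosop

sosop

wesuze ~ wisozi — Tosho u corresponds to Irsimic o after a consonant, before a consonant other than r, m, n, p, b, f, v.
hunhub ~ honhop — Tosho u corresponds to Irsimic o after a consonant, before a labial obstruent.
hunhub ~ honhop — Tosho b corresponds to Irsimic p word-finally.
Applying these to Tosho 'susub':
  susub → sosub   (u→o after a consonant, before a consonant other than r, m, n, p, b, f, v)
  sosub → sosob   (u→o after a consonant, before a labial obstruent)
  sosob → sosop   (b→p word-finally)
So the Irsimic cognate is 'sosop'.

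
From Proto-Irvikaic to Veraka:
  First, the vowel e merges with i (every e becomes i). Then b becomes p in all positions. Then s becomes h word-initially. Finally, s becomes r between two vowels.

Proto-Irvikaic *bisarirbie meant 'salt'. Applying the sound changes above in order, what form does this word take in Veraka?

pirarirpii

Veraka: *bisarirbie
  bisarirbie → bisarirbii   [vowel merger]
  bisarirbii → pisarirpii   [unconditioned shift]
  pisarirpii (rule 3 does not apply)
  pisarirpii → pirarirpii   [rhotacism]
  giving Veraka pirarirpii.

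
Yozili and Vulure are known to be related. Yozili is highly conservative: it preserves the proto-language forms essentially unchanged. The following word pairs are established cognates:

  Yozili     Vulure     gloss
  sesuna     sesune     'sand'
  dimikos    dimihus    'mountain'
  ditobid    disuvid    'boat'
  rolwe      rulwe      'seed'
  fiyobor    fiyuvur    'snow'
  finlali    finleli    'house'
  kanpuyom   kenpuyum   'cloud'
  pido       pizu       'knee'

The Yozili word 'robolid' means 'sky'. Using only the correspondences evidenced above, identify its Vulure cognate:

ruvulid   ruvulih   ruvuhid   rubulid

ruvulid

ditobid ~ disuvid, fiyobor ~ fiyuvur — Yozili o corresponds to Vulure u after a consonant, before a labial obstruent.
fiyobor ~ fiyuvur — Yozili b corresponds to Vulure v between vowels (before a back vowel).
dimikos ~ dimihus, rolwe ~ rulwe — Yozili o corresponds to Vulure u after a consonant, before a consonant other than r, m, n, p, b, f, v.
Applying these to Yozili 'robolid':
  robolid → rubolid   (o→u after a consonant, before a labial obstruent)
  rubolid → ruvolid   (b→v between vowels (before a back vowel))
  ruvolid → ruvulid   (o→u after a consonant, before a consonant other than r, m, n, p, b, f, v)
So the Vulure cognate is 'ruvulid'.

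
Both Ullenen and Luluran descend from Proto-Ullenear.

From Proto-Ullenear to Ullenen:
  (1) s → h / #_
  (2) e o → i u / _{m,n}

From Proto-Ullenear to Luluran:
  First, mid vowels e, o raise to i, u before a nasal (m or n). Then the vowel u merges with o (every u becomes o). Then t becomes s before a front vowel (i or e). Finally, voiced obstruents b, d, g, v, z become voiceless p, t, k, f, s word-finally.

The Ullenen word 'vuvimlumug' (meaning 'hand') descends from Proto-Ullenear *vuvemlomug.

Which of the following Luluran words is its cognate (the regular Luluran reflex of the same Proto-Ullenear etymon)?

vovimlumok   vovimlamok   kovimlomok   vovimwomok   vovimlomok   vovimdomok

Luluran: start from *vuvemlomug.
  rule 1 (pre-nasal raising): vuvemlomug → vuvimlumug
  rule 2 (vowel merger): vuvimlumug → vovimlomog
  rule 3: no change — vovimlomog
  rule 4 (final devoicing): vovimlomog → vovimlomok
  ⇒ Luluran vovimlomok

vovimlomok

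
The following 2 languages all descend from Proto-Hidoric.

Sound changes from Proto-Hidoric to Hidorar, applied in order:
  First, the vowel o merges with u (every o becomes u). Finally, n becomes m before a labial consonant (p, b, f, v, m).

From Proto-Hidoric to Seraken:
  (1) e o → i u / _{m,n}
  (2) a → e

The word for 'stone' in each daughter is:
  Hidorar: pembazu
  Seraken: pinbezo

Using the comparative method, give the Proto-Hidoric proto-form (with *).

Position 7: Hidorar has u, Seraken has o. Seraken preserves o here (none of its changes turn any other segment into o), so the proto-segment is *o.
Position 3: Hidorar has m, Seraken has n. Seraken preserves n here (none of its changes turn any other segment into n), so the proto-segment is *n.
Verify the candidate proto-form against each daughter:
Hidorar: *penbazo > penbazu > pembazu  (by vowel merger, nasal place assimilation)
Seraken: *penbazo > pinbazo > pinbezo  (by pre-nasal raising, vowel merger)
*penbazo is the unique common source.

*penbazo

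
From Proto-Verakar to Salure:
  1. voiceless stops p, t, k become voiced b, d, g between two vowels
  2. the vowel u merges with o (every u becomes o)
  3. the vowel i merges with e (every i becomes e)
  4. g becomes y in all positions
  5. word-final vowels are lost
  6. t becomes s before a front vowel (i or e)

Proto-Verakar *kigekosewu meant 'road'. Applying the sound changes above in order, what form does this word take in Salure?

Salure: *kigekosewu > kigegosewu > kigegosewo > kegegosewo > keyeyosewo > keyeyosew  (by intervocalic voicing, vowel merger, vowel merger, unconditioned shift, apocope)

keyeyosew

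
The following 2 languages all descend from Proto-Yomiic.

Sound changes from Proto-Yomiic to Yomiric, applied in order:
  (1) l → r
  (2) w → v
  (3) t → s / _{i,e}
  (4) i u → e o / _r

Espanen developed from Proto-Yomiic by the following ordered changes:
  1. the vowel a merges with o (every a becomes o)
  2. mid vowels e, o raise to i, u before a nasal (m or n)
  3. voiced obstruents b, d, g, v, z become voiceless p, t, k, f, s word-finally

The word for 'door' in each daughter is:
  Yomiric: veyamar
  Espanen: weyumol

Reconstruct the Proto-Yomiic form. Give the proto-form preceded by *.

*weyamal

Position 6: Yomiric has a, Espanen has o. Yomiric preserves a here (none of its changes turn any other segment into a), so the proto-segment is *a.
Position 7: Yomiric has r, Espanen has l. Espanen preserves l here (none of its changes turn any other segment into l), so the proto-segment is *l.
Position 1: Yomiric has v, Espanen has w. Espanen preserves w here (none of its changes turn any other segment into w), so the proto-segment is *w.
This points to *weyamal. Verify forward in each daughter:
Yomiric: *weyamal
  weyamal → weyamar   [unconditioned shift]
  weyamar → veyamar   [unconditioned shift]
  veyamar (rule 3 does not apply)
  veyamar (rule 4 does not apply)
  giving Yomiric veyamar.
Espanen: start from *weyamal.
  rule 1 (vowel merger): weyamal → weyomol
  rule 2 (pre-nasal raising): weyomol → weyumol
  rule 3: no change — weyumol
  ⇒ Espanen weyumol
Only *weyamal yields all of Yomiric veyamar, Espanen weyumol.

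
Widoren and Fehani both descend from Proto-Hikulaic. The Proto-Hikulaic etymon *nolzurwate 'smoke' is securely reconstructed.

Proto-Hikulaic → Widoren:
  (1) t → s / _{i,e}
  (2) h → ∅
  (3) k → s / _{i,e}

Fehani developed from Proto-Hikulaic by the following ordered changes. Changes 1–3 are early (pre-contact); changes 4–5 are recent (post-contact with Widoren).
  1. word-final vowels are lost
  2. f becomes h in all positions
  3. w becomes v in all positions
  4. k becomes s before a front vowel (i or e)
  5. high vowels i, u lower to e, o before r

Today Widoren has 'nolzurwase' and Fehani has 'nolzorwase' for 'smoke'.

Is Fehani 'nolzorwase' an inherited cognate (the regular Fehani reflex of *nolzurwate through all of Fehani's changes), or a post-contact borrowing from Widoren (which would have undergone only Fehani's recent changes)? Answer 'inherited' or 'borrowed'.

borrowed

If inherited, *nolzurwate would pass through all of Fehani's changes:
Fehani: *nolzurwate
  nolzurwate → nolzurwat   [apocope]
  nolzurwat (rule 2 does not apply)
  nolzurwat → nolzurvat   [unconditioned shift]
  nolzurvat (rule 4 does not apply)
  nolzurvat → nolzorvat   [pre-rhotic lowering]
  giving Fehani nolzorvat.
If borrowed from Widoren 'nolzurwase' after the early changes, it would undergo only the recent ones:
  rule 4 (palatalisation): no change (nolzurwase)
  rule 5 (pre-rhotic lowering): nolzurwase → nolzorwase
  ⇒ as a loan: nolzorwase
Fehani 'nolzorwase' matches the loan outcome 'nolzorwase', not the inherited 'nolzorvat' — it skipped the early Fehani changes, so it was borrowed from Widoren.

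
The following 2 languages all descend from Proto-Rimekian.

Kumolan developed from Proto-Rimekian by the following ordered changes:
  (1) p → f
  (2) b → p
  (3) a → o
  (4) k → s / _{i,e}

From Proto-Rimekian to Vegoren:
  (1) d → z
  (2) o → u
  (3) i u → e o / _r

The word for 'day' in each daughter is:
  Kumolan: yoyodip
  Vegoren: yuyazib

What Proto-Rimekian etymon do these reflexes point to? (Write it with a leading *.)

*yoyadib

Position 4: Kumolan has o, Vegoren has a. Vegoren preserves a here (none of its changes turn any other segment into a), so the proto-segment is *a.
Position 5: Kumolan has d, Vegoren has z. Kumolan preserves d here (none of its changes turn any other segment into d), so the proto-segment is *d.
Continuing position by position gives *yoyadib; check it forward:
Kumolan: *yoyadib
  yoyadib (rule 1 does not apply)
  yoyadib → yoyadip   [unconditioned shift]
  yoyadip → yoyodip   [vowel merger]
  yoyodip (rule 4 does not apply)
  giving Kumolan yoyodip.
Vegoren: *yoyadib
  yoyadib → yoyazib   [unconditioned shift]
  yoyazib → yuyazib   [vowel merger]
  yuyazib (rule 3 does not apply)
  giving Vegoren yuyazib.
No other proto-form is consistent with every reflex, so the reconstruction is *yoyadib.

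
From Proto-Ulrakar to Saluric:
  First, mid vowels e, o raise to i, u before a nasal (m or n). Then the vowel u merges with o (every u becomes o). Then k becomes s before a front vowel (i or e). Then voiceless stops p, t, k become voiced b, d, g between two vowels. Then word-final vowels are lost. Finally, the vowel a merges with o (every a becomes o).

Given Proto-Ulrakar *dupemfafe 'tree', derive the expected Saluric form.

dobimfof

Saluric: *dupemfafe > dupimfafe > dopimfafe > dobimfafe > dobimfaf > dobimfof  (by pre-nasal raising, vowel merger, intervocalic voicing, apocope, vowel merger)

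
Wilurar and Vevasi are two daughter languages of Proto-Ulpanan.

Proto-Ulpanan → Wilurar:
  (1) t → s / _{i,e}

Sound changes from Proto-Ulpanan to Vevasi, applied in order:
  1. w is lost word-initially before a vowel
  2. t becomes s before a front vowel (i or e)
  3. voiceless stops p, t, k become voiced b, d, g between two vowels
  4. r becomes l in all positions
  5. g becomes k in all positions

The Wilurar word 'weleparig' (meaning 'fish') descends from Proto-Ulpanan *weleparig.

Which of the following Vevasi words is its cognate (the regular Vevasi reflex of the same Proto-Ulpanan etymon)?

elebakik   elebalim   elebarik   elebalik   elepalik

elebalik

Vevasi: *weleparig
  weleparig → eleparig   [glide loss]
  eleparig (rule 2 does not apply)
  eleparig → elebarig   [intervocalic voicing]
  elebarig → elebalig   [unconditioned shift]
  elebalig → elebalik   [unconditioned shift]
  giving Vevasi elebalik.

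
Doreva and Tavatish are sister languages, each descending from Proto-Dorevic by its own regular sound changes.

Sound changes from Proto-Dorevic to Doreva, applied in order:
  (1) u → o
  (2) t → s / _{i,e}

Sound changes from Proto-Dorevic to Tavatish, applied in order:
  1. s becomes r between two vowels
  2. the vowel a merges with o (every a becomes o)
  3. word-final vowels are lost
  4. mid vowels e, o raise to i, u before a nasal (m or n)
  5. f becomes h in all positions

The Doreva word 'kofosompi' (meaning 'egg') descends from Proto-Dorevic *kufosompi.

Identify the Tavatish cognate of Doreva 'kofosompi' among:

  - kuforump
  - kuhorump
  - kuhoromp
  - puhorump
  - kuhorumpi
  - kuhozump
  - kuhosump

kuhorump

Tavatish: *kufosompi
  kufosompi → kuforompi   [rhotacism]
  kuforompi (rule 2 does not apply)
  kuforompi → kuforomp   [apocope]
  kuforomp → kuforump   [pre-nasal raising]
  kuforump → kuhorump   [unconditioned shift]
  giving Tavatish kuhorump.
The other candidates each miss or misapply at least one Tavatish change.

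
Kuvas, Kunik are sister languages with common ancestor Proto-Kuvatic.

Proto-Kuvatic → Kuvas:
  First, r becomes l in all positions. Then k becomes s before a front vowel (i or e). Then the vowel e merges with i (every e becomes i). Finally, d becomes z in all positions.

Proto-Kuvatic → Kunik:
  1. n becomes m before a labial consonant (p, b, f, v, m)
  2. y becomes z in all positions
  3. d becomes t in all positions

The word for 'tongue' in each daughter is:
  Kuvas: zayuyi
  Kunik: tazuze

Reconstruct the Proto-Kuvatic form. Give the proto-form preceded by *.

*dayuye

Position 6: Kuvas has i, Kunik has e. Kunik preserves e here (none of its changes turn any other segment into e), so the proto-segment is *e.
Position 3: Kuvas has y, Kunik has z. Kuvas preserves y here (none of its changes turn any other segment into y), so the proto-segment is *y.
Position 1: Kuvas has z, Kunik has t. Taking the neighbouring segments as reconstructed: Kuvas z could go back to *d or *z; Kunik t could go back to *t or *d — the one source consistent with every daughter is *d.
This points to *dayuye. Verify forward in each daughter:
Kuvas: start from *dayuye.
  rule 1: no change — dayuye
  rule 2: no change — dayuye
  rule 3 (vowel merger): dayuye → dayuyi
  rule 4 (unconditioned shift): dayuyi → zayuyi
  ⇒ Kuvas zayuyi
Kunik: start from *dayuye.
  rule 1: no change — dayuye
  rule 2 (unconditioned shift): dayuye → dazuze
  rule 3 (unconditioned shift): dazuze → tazuze
  ⇒ Kunik tazuze
*dayuye is the unique common source.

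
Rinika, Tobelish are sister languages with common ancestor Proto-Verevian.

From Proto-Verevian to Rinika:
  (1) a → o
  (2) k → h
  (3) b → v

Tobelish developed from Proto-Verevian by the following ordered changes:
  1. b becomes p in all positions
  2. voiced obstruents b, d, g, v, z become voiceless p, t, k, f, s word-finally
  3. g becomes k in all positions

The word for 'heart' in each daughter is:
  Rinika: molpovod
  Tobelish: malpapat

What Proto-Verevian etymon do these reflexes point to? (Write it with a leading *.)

*malpabad

Position 7: Rinika has o, Tobelish has a. Tobelish preserves a here (none of its changes turn any other segment into a), so the proto-segment is *a.
Position 6: Rinika has v, Tobelish has p. Taking the neighbouring segments as reconstructed: Rinika v could go back to *b or *v; Tobelish p could go back to *p or *b — the one source consistent with every daughter is *b.
Position 2: Rinika has o, Tobelish has a. Tobelish preserves a here (none of its changes turn any other segment into a), so the proto-segment is *a.
This points to *malpabad. Verify forward in each daughter:
Rinika: *malpabad > molpobod > molpovod  (by vowel merger, unconditioned shift)
Tobelish: start from *malpabad.
  rule 1 (unconditioned shift): malpabad → malpapad
  rule 2 (final devoicing): malpapad → malpapat
  rule 3: no change — malpapat
  ⇒ Tobelish malpapat
Only *malpabad yields all of Rinika molpovod, Tobelish malpapat.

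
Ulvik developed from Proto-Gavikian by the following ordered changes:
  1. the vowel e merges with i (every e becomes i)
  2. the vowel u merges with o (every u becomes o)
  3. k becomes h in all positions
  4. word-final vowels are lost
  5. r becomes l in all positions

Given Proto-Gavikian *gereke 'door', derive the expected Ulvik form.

gilih

Ulvik: *gereke > giriki > girihi > girih > gilih  (by vowel merger, unconditioned shift, apocope, unconditioned shift)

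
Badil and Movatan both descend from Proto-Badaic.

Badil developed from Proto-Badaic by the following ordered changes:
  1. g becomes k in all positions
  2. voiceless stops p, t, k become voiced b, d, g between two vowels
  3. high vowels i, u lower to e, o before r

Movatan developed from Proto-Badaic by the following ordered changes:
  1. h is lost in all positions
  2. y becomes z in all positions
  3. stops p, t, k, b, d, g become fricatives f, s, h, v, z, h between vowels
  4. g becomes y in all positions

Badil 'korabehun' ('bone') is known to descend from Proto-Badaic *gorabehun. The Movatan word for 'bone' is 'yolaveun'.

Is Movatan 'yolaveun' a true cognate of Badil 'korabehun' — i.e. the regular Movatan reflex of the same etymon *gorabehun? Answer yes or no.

Derive the expected Movatan reflex of *gorabehun:
Movatan: *gorabehun
  gorabehun → gorabeun   [h-loss]
  gorabeun (rule 2 does not apply)
  gorabeun → goraveun   [intervocalic lenition]
  goraveun → yoraveun   [unconditioned shift]
  giving Movatan yoraveun.
The regular Movatan reflex would be 'yoraveun', but the attested form is 'yolaveun'. The correspondence is irregular, so they are not cognates (the Movatan form has a different source).

no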